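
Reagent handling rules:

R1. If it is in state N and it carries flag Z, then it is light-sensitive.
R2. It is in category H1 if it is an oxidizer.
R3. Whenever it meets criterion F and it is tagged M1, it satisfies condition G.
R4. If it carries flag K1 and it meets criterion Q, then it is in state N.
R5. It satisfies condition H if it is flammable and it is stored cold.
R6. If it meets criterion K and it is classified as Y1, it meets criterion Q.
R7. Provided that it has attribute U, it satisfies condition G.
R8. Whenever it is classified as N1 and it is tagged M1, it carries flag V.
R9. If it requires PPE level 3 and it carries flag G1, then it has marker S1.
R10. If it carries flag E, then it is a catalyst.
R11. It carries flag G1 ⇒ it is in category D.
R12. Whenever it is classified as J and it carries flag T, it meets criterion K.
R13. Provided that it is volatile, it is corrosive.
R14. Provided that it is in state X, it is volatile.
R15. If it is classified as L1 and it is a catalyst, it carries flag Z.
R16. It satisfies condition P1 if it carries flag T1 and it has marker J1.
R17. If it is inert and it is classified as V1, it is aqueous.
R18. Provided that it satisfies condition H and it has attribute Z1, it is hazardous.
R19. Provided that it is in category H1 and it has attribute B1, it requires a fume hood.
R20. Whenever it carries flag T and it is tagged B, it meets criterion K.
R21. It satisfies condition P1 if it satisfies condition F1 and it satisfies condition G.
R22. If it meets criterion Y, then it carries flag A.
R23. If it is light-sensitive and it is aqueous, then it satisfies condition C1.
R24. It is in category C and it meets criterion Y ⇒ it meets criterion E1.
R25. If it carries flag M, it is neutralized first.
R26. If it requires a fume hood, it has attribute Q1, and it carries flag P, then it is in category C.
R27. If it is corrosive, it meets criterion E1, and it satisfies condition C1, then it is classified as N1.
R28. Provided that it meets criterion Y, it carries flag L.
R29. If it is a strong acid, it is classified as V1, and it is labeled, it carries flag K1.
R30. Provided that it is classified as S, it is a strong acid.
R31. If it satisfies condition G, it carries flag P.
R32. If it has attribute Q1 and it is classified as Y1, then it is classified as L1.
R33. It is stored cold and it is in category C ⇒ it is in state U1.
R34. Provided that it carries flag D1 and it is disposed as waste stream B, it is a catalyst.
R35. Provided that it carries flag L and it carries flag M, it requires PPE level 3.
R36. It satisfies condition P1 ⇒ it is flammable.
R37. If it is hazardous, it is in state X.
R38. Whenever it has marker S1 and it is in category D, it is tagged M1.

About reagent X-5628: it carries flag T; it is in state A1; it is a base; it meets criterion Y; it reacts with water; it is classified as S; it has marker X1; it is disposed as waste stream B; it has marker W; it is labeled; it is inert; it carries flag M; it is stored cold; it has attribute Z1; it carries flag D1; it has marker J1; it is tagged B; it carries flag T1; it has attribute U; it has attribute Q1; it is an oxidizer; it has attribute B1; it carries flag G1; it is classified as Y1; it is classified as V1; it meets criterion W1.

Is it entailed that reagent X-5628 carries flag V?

By R2 (it is an oxidizer): it is in category H1.
By R7 (it has attribute U): it satisfies condition G.
By R11 (it carries flag G1): it is in category D.
By R16 (it carries flag T1, it has marker J1): it satisfies condition P1.
By R17 (it is inert, it is classified as V1): it is aqueous.
By R19 (it is in category H1, it has attribute B1): it requires a fume hood.
By R20 (it carries flag T, it is tagged B): it meets criterion K.
By R28 (it meets criterion Y): it carries flag L.
By R30 (it is classified as S): it is a strong acid.
By R31 (it satisfies condition G): it carries flag P.
By R32 (it has attribute Q1, it is classified as Y1): it is classified as L1.
By R34 (it carries flag D1, it is disposed as waste stream B): it is a catalyst.
By R35 (it carries flag L, it carries flag M): it requires PPE level 3.
By R36 (it satisfies condition P1): it is flammable.
By R5 (it is flammable, it is stored cold): it satisfies condition H.
By R6 (it meets criterion K, it is classified as Y1): it meets criterion Q.
By R9 (it requires PPE level 3, it carries flag G1): it has marker S1.
By R15 (it is classified as L1, it is a catalyst): it carries flag Z.
By R18 (it satisfies condition H, it has attribute Z1): it is hazardous.
By R26 (it requires a fume hood, it has attribute Q1, it carries flag P): it is in category C.
By R29 (it is a strong acid, it is classified as V1, it is labeled): it carries flag K1.
By R37 (it is hazardous): it is in state X.
By R38 (it has marker S1, it is in category D): it is tagged M1.
By R4 (it carries flag K1, it meets criterion Q): it is in state N.
By R14 (it is in state X): it is volatile.
By R24 (it is in category C, it meets criterion Y): it meets criterion E1.
By R1 (it is in state N, it carries flag Z): it is light-sensitive.
By R13 (it is volatile): it is corrosive.
By R23 (it is light-sensitive, it is aqueous): it satisfies condition C1.
By R27 (it is corrosive, it meets criterion E1, it satisfies condition C1): it is classified as N1.
By R8 (it is classified as N1, it is tagged M1): it carries flag V.

Yes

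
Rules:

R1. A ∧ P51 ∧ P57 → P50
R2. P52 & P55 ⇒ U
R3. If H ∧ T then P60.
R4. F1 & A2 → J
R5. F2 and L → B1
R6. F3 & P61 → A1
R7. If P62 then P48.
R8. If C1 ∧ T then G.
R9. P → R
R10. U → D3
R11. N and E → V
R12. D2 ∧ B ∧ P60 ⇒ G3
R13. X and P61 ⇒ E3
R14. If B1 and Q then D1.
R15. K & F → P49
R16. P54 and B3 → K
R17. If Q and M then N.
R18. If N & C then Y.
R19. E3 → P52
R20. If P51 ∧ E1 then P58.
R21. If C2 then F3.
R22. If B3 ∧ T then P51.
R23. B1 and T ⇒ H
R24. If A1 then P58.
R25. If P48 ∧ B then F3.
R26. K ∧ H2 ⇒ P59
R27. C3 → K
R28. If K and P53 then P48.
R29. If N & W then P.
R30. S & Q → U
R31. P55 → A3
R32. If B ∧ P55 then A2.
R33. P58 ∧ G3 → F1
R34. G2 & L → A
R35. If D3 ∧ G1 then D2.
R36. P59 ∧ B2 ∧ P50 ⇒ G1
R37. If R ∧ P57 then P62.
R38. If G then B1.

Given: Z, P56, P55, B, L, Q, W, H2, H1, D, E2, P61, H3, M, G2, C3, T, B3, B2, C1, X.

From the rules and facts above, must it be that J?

No

Forward chaining from the given facts derives: G, E3, N, P52, P51, K, P, A3, A2, A, B1, U, R, D3, D1, H, P59, P60.
The only rule concluding J is R4, which needs F1; that is never established.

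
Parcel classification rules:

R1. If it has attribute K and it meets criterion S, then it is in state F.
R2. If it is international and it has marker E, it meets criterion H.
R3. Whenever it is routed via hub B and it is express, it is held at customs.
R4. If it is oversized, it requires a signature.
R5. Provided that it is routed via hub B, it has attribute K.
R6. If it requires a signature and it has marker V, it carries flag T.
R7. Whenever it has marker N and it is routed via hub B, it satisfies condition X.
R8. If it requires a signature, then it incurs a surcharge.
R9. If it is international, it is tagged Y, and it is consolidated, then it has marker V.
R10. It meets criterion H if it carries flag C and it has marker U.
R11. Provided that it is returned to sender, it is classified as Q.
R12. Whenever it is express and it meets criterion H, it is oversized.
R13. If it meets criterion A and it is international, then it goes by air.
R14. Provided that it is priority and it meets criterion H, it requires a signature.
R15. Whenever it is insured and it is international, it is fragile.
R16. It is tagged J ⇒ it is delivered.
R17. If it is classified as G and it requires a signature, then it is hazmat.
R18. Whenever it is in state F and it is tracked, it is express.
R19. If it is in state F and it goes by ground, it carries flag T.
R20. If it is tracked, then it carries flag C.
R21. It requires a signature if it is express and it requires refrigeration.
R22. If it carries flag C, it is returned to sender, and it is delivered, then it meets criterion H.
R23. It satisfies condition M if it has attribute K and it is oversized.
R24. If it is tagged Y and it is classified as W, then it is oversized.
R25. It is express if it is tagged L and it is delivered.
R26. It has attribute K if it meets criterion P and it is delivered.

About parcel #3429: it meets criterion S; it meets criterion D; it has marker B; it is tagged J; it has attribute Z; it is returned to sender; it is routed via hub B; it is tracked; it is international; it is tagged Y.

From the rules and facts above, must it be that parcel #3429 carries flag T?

Forward chaining from the given facts derives: has attribute K, is classified as Q, is delivered, carries flag C, meets criterion H, is in state F, is express, is held at customs, is oversized, satisfies condition M, requires a signature, incurs a surcharge.
Rules concluding "it carries flag T": R6 needs "it has marker V"; R19 needs "it goes by ground" — none of these are established.

No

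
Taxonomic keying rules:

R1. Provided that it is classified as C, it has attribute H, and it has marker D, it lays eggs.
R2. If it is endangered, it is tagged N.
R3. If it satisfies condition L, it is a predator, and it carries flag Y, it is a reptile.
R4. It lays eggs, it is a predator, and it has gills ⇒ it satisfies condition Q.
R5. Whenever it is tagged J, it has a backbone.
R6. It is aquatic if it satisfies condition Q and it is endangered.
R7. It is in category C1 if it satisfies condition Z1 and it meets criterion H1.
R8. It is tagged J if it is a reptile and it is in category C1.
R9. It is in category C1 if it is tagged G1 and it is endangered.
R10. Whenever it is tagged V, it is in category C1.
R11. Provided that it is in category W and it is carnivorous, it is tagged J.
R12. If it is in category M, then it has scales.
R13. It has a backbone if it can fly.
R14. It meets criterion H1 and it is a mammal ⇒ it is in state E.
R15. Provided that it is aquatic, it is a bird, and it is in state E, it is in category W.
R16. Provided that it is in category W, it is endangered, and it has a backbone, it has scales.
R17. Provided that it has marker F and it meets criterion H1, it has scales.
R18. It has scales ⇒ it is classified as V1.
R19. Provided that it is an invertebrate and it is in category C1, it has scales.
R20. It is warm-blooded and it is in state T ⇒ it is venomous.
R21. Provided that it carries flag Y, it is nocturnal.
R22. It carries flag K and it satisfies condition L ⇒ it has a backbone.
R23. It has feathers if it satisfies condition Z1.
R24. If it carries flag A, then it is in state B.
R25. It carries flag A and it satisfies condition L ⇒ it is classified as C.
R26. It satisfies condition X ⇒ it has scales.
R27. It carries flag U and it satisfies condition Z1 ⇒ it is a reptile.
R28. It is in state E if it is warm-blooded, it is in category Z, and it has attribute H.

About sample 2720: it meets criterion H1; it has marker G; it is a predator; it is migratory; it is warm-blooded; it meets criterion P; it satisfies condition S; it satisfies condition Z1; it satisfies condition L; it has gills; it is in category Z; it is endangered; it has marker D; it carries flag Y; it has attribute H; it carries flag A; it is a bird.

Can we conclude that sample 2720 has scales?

Yes

By R3 (it satisfies condition L, it is a predator, it carries flag Y): it is a reptile.
By R7 (it satisfies condition Z1, it meets criterion H1): it is in category C1.
By R8 (it is a reptile, it is in category C1): it is tagged J.
By R25 (it carries flag A, it satisfies condition L): it is classified as C.
By R28 (it is warm-blooded, it is in category Z, it has attribute H): it is in state E.
By R1 (it is classified as C, it has attribute H, it has marker D): it lays eggs.
By R4 (it lays eggs, it is a predator, it has gills): it satisfies condition Q.
By R5 (it is tagged J): it has a backbone.
By R6 (it satisfies condition Q, it is endangered): it is aquatic.
By R15 (it is aquatic, it is a bird, it is in state E): it is in category W.
By R16 (it is in category W, it is endangered, it has a backbone): it has scales.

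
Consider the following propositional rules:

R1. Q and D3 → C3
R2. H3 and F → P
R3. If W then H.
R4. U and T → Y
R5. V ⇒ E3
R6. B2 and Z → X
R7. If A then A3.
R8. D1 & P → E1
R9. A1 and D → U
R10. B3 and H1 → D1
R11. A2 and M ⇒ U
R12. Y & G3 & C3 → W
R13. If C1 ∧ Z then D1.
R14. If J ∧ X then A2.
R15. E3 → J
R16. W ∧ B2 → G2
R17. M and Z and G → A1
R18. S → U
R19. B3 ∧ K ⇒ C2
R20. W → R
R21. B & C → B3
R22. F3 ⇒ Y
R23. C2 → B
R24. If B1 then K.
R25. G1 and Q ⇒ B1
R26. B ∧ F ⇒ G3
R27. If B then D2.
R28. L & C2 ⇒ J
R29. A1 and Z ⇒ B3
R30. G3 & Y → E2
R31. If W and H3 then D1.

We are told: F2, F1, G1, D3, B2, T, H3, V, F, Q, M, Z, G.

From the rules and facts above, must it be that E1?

C3  (by R1: Q, D3)
P  (by R2: H3, F)
E3  (by R5: V)
X  (by R6: B2, Z)
J  (by R15: E3)
A1  (by R17: M, Z, G)
B1  (by R25: G1, Q)
B3  (by R29: A1, Z)
A2  (by R14: J, X)
K  (by R24: B1)
U  (by R11: A2, M)
C2  (by R19: B3, K)
B  (by R23: C2)
G3  (by R26: B, F)
Y  (by R4: U, T)
W  (by R12: Y, G3, C3)
D1  (by R31: W, H3)
E1  (by R8: D1, P)

Yes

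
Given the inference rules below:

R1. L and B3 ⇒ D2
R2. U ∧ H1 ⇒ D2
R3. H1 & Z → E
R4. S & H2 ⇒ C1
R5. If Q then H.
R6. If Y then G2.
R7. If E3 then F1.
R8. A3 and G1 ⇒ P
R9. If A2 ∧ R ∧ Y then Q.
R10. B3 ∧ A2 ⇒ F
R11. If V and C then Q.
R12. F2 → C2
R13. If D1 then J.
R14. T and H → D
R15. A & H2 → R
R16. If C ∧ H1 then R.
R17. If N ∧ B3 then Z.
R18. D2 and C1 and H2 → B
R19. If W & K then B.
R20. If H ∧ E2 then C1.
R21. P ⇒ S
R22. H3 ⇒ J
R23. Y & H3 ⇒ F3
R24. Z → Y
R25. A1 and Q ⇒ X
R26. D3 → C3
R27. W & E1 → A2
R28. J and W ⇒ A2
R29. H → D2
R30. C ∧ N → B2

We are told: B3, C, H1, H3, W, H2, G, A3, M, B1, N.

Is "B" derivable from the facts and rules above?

Forward chaining from the given facts derives: R, Z, J, Y, A2, B2, E, G2, Q, F, F3, H, D2.
Rules concluding B: R18 needs C1; R19 needs K — none of these are established.

No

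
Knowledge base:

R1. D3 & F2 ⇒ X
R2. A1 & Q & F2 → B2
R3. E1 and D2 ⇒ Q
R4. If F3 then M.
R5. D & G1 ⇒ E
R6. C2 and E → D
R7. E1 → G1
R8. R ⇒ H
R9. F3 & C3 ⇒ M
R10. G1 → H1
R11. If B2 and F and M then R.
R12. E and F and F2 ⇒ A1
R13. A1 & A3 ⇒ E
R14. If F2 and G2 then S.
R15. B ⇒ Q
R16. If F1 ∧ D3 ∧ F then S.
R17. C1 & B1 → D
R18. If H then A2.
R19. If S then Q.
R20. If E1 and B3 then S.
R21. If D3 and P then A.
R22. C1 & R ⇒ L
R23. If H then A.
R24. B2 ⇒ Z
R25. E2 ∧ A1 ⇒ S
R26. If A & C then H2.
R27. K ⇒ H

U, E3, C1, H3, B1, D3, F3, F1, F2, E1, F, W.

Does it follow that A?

Yes

M  (by R4: F3)
G1  (by R7: E1)
S  (by R16: F1, D3, F)
D  (by R17: C1, B1)
Q  (by R19: S)
E  (by R5: D, G1)
A1  (by R12: E, F, F2)
B2  (by R2: A1, Q, F2)
R  (by R11: B2, F, M)
H  (by R8: R)
A  (by R23: H)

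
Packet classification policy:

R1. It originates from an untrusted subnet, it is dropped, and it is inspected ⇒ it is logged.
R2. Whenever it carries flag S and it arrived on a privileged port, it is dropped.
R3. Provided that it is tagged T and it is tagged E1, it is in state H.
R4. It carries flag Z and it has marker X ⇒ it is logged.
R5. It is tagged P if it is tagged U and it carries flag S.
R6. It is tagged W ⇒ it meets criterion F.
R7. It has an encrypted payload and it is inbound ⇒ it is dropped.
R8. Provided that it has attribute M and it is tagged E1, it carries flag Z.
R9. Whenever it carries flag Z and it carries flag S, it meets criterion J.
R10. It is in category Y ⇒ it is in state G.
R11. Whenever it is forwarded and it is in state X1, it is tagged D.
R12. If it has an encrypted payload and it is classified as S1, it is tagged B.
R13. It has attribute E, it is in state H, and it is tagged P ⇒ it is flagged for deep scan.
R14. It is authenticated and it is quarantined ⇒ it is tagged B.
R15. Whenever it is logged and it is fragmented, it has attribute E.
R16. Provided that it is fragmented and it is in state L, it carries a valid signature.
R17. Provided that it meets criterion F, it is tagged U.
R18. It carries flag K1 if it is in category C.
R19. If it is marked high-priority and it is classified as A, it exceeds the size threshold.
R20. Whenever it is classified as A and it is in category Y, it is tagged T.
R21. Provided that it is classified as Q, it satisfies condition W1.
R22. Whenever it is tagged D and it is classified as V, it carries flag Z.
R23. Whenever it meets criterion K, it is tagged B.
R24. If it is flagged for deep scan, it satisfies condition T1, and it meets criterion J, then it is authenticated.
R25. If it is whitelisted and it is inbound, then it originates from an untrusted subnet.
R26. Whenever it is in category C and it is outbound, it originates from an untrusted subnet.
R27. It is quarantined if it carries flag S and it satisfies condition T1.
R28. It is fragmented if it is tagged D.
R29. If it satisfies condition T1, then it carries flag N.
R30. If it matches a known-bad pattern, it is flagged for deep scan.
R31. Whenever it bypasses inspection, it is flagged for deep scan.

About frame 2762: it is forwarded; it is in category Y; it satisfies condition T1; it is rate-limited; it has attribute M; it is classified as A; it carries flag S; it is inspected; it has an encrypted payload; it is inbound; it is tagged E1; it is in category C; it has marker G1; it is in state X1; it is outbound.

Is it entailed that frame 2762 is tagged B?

No

Forward chaining from the given facts derives: is dropped, carries flag Z, meets criterion J, is in state G, is tagged D, carries flag K1, is tagged T, originates from an untrusted subnet, is quarantined, is fragmented, carries flag N, is logged, is in state H, has attribute E.
Rules concluding "it is tagged B": R12 needs "it is classified as S1"; R14 needs "it is authenticated"; R23 needs "it meets criterion K" — none of these are established.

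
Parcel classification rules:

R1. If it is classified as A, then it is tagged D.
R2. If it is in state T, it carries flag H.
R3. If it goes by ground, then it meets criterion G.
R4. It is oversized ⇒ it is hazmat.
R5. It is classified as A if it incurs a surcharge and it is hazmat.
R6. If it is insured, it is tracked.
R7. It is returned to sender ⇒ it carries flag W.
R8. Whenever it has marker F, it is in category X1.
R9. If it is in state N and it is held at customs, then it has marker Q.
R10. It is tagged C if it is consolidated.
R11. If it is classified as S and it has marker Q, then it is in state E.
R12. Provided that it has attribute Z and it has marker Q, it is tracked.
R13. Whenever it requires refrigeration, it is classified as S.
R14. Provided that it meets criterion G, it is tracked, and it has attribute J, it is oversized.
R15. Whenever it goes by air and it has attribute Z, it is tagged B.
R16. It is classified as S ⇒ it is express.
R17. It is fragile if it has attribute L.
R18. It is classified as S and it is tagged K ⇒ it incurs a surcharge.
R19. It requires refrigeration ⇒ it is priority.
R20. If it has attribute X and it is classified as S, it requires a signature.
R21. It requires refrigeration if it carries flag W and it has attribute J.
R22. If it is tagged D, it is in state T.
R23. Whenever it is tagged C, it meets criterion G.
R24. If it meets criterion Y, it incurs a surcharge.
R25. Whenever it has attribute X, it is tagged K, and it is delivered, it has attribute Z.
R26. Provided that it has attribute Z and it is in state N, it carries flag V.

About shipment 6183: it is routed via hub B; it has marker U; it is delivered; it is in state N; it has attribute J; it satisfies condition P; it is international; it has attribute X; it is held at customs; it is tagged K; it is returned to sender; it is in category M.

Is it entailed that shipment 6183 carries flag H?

Forward chaining from the given facts derives: carries flag W, has marker Q, requires refrigeration, has attribute Z, carries flag V, is tracked, is classified as S, is express, incurs a surcharge, is priority, requires a signature, is in state E.
The only rule concluding "it carries flag H" is R2, which needs "it is in state T"; that is never established.

No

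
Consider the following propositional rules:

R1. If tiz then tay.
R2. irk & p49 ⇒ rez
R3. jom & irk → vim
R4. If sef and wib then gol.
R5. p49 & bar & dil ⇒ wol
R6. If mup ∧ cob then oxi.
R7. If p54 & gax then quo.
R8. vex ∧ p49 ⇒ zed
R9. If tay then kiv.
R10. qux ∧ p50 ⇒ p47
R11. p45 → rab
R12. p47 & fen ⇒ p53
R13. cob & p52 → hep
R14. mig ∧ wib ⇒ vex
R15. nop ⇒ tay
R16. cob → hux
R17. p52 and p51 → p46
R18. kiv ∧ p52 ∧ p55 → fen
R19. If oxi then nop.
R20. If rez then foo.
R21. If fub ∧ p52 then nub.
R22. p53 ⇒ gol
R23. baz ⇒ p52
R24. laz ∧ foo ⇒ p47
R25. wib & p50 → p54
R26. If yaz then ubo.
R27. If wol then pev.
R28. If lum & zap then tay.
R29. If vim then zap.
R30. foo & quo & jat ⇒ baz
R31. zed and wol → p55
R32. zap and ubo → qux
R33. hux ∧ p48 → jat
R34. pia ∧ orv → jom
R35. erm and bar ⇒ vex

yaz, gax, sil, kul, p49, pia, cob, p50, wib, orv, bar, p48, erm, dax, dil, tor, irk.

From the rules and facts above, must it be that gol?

No

Forward chaining from the given facts derives: rez, wol, hux, foo, p54, ubo, pev, jat, jom, vex, vim, quo, zed, zap, baz, p55, qux, p47, p52, hep.
Rules concluding gol: R4 needs sef; R22 needs p53 — none of these are established.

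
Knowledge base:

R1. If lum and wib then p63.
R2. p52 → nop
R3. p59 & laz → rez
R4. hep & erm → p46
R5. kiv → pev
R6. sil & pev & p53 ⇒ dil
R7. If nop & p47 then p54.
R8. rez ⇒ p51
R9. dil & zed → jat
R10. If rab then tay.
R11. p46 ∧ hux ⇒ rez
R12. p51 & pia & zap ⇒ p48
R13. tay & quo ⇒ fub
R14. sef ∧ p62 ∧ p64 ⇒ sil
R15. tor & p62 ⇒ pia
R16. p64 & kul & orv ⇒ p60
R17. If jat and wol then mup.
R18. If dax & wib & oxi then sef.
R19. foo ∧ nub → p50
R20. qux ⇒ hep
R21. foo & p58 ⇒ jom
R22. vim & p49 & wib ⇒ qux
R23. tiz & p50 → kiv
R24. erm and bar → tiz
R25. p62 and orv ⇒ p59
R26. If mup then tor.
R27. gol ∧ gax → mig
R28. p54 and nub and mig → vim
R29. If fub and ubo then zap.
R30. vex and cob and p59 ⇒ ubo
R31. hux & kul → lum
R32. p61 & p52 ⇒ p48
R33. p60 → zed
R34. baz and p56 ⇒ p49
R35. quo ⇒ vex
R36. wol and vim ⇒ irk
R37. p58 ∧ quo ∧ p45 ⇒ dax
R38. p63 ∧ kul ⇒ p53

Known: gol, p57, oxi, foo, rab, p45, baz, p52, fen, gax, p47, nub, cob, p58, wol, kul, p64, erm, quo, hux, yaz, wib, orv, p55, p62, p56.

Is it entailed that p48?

Forward chaining from the given facts derives: nop, p54, tay, fub, p60, p50, jom, p59, mig, vim, lum, zed, p49, vex, irk, dax, p63, sef, qux, ubo, p53, sil, hep, zap, p46, rez, p51.
Rules concluding p48: R12 needs pia; R32 needs p61 — none of these are established.

No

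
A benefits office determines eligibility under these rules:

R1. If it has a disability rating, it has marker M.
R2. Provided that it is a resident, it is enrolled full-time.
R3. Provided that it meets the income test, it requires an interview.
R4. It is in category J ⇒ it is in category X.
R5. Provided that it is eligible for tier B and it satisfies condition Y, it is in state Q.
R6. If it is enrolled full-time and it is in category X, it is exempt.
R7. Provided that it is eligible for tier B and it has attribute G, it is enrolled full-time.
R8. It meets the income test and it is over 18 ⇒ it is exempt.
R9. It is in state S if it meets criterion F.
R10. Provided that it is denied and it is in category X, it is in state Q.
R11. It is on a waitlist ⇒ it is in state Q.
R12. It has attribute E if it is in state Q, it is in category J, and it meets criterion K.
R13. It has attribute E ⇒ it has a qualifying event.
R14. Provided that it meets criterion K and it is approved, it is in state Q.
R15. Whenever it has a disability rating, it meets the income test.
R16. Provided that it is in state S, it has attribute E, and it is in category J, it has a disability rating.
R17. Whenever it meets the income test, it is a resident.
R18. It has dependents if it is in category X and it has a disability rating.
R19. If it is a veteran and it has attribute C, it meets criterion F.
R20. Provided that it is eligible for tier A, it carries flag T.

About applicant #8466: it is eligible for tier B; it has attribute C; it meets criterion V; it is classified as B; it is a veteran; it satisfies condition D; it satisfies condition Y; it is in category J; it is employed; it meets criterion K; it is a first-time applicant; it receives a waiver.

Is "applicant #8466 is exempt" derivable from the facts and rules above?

By R4 (it is in category J): it is in category X.
By R5 (it is eligible for tier B, it satisfies condition Y): it is in state Q.
By R12 (it is in state Q, it is in category J, it meets criterion K): it has attribute E.
By R19 (it is a veteran, it has attribute C): it meets criterion F.
By R9 (it meets criterion F): it is in state S.
By R16 (it is in state S, it has attribute E, it is in category J): it has a disability rating.
By R15 (it has a disability rating): it meets the income test.
By R17 (it meets the income test): it is a resident.
By R2 (it is a resident): it is enrolled full-time.
By R6 (it is enrolled full-time, it is in category X): it is exempt.

Yes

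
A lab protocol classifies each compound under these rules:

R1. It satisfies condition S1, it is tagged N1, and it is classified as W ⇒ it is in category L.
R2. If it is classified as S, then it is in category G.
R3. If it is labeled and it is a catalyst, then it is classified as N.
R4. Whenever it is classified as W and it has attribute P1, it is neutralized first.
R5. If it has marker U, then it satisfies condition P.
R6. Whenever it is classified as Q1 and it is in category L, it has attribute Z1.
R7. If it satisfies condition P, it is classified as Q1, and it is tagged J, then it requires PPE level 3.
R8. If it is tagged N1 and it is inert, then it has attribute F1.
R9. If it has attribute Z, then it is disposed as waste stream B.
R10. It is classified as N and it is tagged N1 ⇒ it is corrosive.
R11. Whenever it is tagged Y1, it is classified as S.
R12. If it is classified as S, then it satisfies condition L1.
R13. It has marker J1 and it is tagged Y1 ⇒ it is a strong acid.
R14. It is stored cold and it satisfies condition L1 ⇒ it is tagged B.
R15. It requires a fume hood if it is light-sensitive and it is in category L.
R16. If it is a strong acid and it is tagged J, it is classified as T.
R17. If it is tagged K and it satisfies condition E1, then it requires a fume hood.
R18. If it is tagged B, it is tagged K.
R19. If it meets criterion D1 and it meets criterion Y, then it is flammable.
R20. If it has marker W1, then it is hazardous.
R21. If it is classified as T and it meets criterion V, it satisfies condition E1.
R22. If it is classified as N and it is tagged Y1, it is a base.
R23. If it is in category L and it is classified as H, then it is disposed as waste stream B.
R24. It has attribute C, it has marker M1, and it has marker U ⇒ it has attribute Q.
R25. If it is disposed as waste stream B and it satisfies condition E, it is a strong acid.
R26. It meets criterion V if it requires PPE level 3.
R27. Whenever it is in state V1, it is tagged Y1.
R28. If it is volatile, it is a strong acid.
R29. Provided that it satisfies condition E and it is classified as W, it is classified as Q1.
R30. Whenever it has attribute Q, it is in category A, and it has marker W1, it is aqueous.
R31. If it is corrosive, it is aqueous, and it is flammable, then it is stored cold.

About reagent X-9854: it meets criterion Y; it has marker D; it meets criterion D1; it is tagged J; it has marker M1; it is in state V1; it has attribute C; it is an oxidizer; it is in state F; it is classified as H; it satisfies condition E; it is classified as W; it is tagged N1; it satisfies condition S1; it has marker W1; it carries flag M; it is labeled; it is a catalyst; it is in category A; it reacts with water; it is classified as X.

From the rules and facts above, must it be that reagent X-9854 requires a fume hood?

No

Forward chaining from the given facts derives: is in category L, is classified as N, is corrosive, is flammable, is hazardous, is disposed as waste stream B, is a strong acid, is tagged Y1, is classified as Q1, has attribute Z1, is classified as S, satisfies condition L1, is classified as T, is a base, is in category G.
Rules concluding "it requires a fume hood": R15 needs "it is light-sensitive"; R17 needs "it is tagged K" — none of these are established.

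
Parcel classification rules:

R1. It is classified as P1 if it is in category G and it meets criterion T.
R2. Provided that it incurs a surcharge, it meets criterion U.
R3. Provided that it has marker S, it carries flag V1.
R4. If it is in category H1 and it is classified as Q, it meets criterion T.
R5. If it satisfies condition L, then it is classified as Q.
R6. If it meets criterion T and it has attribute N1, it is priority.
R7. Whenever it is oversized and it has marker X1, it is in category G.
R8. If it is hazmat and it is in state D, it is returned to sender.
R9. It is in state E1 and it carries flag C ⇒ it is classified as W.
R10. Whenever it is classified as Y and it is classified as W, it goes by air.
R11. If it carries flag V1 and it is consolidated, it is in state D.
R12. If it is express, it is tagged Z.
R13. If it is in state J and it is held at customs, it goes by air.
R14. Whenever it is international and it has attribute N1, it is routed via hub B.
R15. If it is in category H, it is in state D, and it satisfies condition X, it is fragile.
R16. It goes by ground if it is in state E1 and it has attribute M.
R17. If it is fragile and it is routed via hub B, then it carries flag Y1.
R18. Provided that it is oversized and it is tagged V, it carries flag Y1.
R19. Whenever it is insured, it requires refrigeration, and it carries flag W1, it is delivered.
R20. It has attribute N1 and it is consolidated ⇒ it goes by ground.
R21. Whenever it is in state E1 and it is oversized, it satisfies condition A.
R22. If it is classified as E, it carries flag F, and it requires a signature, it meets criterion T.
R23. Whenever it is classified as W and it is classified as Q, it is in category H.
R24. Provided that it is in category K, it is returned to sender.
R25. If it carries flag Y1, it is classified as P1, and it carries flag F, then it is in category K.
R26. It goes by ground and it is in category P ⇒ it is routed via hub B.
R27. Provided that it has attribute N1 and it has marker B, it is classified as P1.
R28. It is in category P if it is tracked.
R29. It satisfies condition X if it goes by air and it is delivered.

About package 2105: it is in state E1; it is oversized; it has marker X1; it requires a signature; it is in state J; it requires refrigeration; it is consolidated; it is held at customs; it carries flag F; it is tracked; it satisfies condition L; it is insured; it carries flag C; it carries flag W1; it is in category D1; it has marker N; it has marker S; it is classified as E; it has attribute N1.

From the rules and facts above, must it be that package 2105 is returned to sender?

By R3 (it has marker S): it carries flag V1.
By R5 (it satisfies condition L): it is classified as Q.
By R7 (it is oversized, it has marker X1): it is in category G.
By R9 (it is in state E1, it carries flag C): it is classified as W.
By R11 (it carries flag V1, it is consolidated): it is in state D.
By R13 (it is in state J, it is held at customs): it goes by air.
By R19 (it is insured, it requires refrigeration, it carries flag W1): it is delivered.
By R20 (it has attribute N1, it is consolidated): it goes by ground.
By R22 (it is classified as E, it carries flag F, it requires a signature): it meets criterion T.
By R23 (it is classified as W, it is classified as Q): it is in category H.
By R28 (it is tracked): it is in category P.
By R29 (it goes by air, it is delivered): it satisfies condition X.
By R1 (it is in category G, it meets criterion T): it is classified as P1.
By R15 (it is in category H, it is in state D, it satisfies condition X): it is fragile.
By R26 (it goes by ground, it is in category P): it is routed via hub B.
By R17 (it is fragile, it is routed via hub B): it carries flag Y1.
By R25 (it carries flag Y1, it is classified as P1, it carries flag F): it is in category K.
By R24 (it is in category K): it is returned to sender.

Yes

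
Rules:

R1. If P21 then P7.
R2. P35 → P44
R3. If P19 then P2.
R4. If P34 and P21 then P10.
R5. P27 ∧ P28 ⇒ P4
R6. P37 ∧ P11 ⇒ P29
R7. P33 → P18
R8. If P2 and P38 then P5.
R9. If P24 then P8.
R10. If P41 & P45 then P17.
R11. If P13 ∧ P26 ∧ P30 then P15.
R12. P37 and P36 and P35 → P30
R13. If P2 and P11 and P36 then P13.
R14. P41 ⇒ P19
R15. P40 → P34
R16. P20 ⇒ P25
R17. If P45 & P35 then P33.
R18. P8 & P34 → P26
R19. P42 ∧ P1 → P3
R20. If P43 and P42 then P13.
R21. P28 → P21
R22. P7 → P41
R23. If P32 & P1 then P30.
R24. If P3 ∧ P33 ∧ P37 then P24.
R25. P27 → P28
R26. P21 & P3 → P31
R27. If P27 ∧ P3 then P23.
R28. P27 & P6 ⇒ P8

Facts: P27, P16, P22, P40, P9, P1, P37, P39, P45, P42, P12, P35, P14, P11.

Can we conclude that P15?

Forward chaining from the given facts derives: P44, P29, P34, P33, P3, P24, P28, P23, P4, P18, P8, P26, P21, P31, P7, P10, P41, P17, P19, P2.
The only rule concluding P15 is R11, which needs P13; that is never established.

No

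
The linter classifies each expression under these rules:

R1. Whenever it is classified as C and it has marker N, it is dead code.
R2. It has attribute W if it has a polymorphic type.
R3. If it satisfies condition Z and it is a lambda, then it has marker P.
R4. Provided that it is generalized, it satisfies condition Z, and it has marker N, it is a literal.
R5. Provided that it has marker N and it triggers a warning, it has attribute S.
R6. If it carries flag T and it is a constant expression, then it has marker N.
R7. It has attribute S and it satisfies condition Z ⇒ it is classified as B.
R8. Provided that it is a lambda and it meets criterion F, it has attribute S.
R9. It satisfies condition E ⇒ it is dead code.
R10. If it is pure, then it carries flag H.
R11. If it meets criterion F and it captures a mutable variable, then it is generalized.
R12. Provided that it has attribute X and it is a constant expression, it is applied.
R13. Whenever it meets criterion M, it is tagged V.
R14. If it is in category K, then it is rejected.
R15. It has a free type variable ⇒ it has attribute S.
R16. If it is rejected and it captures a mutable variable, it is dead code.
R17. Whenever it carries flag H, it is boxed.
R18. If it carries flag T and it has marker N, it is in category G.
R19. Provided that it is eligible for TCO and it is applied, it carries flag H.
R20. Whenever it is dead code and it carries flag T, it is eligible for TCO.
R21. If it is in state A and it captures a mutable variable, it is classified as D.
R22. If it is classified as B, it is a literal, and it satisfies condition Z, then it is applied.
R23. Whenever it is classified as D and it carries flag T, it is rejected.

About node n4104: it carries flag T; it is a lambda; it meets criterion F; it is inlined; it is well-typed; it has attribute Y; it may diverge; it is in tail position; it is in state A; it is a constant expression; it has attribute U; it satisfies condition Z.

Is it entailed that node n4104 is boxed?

No

Forward chaining from the given facts derives: has marker P, has marker N, has attribute S, is in category G, is classified as B.
The only rule concluding "it is boxed" is R17, which needs "it carries flag H"; that is never established.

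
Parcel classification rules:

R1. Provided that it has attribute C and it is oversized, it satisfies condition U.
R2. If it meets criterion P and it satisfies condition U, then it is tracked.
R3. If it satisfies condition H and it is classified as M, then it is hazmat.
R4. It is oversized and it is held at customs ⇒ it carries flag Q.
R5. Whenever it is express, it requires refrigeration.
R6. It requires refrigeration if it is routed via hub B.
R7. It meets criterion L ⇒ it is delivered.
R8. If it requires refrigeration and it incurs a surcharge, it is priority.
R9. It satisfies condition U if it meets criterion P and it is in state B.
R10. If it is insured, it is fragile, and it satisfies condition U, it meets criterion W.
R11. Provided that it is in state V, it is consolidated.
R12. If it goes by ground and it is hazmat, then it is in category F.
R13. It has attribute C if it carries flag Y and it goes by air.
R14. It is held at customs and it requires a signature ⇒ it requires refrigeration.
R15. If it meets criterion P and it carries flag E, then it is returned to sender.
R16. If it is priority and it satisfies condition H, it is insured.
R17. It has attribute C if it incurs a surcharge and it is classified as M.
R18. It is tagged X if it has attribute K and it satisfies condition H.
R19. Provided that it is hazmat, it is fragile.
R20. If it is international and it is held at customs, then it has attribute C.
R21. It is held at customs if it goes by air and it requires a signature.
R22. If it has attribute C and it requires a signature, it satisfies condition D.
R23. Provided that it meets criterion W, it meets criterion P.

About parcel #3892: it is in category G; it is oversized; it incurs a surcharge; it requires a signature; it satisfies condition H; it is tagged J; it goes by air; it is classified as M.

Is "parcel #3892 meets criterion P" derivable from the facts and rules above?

By R3 (it satisfies condition H, it is classified as M): it is hazmat.
By R17 (it incurs a surcharge, it is classified as M): it has attribute C.
By R19 (it is hazmat): it is fragile.
By R21 (it goes by air, it requires a signature): it is held at customs.
By R1 (it has attribute C, it is oversized): it satisfies condition U.
By R14 (it is held at customs, it requires a signature): it requires refrigeration.
By R8 (it requires refrigeration, it incurs a surcharge): it is priority.
By R16 (it is priority, it satisfies condition H): it is insured.
By R10 (it is insured, it is fragile, it satisfies condition U): it meets criterion W.
By R23 (it meets criterion W): it meets criterion P.

Yes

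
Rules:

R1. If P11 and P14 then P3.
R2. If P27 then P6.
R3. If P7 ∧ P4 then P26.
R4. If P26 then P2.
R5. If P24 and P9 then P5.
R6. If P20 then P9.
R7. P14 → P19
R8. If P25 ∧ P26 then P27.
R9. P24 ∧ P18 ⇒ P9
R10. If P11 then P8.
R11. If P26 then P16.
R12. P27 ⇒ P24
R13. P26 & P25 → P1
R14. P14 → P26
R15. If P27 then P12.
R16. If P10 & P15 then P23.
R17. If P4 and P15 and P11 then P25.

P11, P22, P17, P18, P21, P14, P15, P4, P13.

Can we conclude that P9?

Yes

P26  (by R14: P14)
P25  (by R17: P4, P15, P11)
P27  (by R8: P25, P26)
P24  (by R12: P27)
P9  (by R9: P24, P18)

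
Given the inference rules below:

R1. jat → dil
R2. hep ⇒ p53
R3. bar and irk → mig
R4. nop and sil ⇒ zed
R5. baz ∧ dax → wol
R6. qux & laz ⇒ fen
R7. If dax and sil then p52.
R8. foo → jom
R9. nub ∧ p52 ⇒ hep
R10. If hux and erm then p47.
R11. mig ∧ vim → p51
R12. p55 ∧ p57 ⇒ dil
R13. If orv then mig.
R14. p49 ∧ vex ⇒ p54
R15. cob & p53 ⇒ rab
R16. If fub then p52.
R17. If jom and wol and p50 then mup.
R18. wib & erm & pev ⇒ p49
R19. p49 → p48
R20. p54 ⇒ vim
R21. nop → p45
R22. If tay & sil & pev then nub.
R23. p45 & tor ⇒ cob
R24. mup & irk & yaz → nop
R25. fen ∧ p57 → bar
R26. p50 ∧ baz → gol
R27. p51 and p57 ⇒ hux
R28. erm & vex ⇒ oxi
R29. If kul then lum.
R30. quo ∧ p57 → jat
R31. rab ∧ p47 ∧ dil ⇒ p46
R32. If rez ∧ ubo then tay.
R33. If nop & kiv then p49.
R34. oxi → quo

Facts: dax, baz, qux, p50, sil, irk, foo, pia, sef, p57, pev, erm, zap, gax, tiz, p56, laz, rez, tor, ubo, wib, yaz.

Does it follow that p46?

No

Forward chaining from the given facts derives: wol, fen, p52, jom, mup, p49, p48, nop, bar, gol, tay, mig, zed, p45, nub, cob, hep, p53, rab.
The only rule concluding p46 is R31, which needs p47; that is never established.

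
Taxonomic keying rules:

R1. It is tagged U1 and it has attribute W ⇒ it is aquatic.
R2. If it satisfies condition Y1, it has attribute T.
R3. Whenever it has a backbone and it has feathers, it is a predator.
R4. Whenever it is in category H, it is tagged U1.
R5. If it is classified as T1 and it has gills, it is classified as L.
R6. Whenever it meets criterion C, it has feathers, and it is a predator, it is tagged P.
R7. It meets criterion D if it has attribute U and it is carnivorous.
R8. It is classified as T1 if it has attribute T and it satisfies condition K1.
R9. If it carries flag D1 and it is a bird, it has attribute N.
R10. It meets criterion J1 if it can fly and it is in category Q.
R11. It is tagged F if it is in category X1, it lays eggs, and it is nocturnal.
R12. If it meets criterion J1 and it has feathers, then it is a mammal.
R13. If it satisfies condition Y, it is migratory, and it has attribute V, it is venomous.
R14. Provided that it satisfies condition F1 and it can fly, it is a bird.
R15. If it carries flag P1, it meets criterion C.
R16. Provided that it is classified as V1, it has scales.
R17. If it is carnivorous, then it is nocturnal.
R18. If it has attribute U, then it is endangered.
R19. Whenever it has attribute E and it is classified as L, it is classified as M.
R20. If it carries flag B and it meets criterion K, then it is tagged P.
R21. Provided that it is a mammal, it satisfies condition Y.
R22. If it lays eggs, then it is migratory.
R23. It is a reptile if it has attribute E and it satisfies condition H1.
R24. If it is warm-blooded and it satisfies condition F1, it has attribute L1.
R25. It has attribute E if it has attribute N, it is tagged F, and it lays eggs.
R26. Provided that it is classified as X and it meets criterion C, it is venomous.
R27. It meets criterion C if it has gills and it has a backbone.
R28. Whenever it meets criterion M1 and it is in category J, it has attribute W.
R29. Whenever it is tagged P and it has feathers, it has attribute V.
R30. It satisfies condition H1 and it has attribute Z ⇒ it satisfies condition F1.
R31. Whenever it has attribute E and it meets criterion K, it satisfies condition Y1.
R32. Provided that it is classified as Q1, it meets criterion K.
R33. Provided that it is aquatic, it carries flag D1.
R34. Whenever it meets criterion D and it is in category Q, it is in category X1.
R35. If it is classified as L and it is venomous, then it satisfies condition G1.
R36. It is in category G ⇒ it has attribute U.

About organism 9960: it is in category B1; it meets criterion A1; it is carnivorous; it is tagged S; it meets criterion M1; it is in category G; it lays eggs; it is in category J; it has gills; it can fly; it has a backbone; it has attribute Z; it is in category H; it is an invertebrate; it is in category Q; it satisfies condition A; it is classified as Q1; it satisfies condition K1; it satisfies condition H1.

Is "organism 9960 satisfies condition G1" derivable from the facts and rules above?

No

Forward chaining from the given facts derives: is tagged U1, meets criterion J1, is nocturnal, is migratory, meets criterion C, has attribute W, satisfies condition F1, meets criterion K, has attribute U, is aquatic, meets criterion D, is a bird, is endangered, carries flag D1, is in category X1, has attribute N, is tagged F, has attribute E, satisfies condition Y1, has attribute T, is classified as T1, is a reptile, is classified as L, is classified as M.
The only rule concluding "it satisfies condition G1" is R35, which needs "it is venomous"; that is never established.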